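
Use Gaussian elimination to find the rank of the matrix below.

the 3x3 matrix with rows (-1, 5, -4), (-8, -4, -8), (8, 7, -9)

Row reduction:
R2 <- R2 - (8)*R1:  [   0  -44   24 ]
R3 <- R3 - (-8)*R1:  [   0   47  -41 ]
R3 <- R3 - (-47/44)*R2:  [       0        0  -169/11 ]
Row echelon form:
[ -1    5       -4 ]
[  0  -44       24 ]
[  0    0  -169/11 ]
Nonzero rows / pivot columns: 3

rank(A) = 3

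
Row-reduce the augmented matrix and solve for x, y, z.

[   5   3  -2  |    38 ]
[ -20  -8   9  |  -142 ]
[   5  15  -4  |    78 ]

Forward elimination on [A|b]:
R2 <- R2 - (-4)*R1:  [  0   4   1  10 ]
R3 <- R3 - (1)*R1:  [  0  12  -2  40 ]
R3 <- R3 - (3)*R2:  [  0   0  -5  10 ]
Row echelon form:
[ 5  3  -2  |  38 ]
[ 0  4   1  |  10 ]
[ 0  0  -5  |  10 ]
Back-substitution:
z = (10) / -5 = -2
y = (10 - (1)*(-2)) / 4 = 3
x = (38 - (3)*(3) - (-2)*(-2)) / 5 = 5

(5, 3, -2)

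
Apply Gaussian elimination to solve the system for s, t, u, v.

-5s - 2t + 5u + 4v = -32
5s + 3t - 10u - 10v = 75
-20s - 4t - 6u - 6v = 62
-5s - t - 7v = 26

(-2, 5, -4, -3)

Forward elimination on [A|b]:
R2 <- R2 - (-1)*R1:  [  0   1  -5  -6  43 ]
R3 <- R3 - (4)*R1:  [   0    4  -26  -22  190 ]
R4 <- R4 - (1)*R1:  [   0    1   -5  -11   58 ]
R3 <- R3 - (4)*R2:  [  0   0  -6   2  18 ]
R4 <- R4 - (1)*R2:  [  0   0   0  -5  15 ]
Row echelon form:
[ -5  -2   5   4  |  -32 ]
[  0   1  -5  -6  |   43 ]
[  0   0  -6   2  |   18 ]
[  0   0   0  -5  |   15 ]
Back-substitution:
v = (15) / -5 = -3
u = (18 - (2)*(-3)) / -6 = -4
t = (43 - (-5)*(-4) - (-6)*(-3)) / 1 = 5
s = (-32 - (-2)*(5) - (5)*(-4) - (4)*(-3)) / -5 = -2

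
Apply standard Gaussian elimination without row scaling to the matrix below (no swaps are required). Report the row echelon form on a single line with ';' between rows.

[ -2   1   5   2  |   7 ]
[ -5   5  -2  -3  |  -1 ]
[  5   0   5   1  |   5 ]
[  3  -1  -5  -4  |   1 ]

REF = [-2 1 5 2 7; 0 5/2 -29/2 -8 -37/2; 0 0 32 14 41; 0 0 0 -141/80 265/32]

Forward elimination:
R2 <- R2 - (5/2)*R1:  [     0    5/2  -29/2     -8  -37/2 ]
R3 <- R3 - (-5/2)*R1:  [    0   5/2  35/2     6  45/2 ]
R4 <- R4 - (-3/2)*R1:  [    0   1/2   5/2    -1  23/2 ]
R3 <- R3 - (1)*R2:  [  0   0  32  14  41 ]
R4 <- R4 - (1/5)*R2:  [    0     0  27/5   3/5  76/5 ]
R4 <- R4 - (27/160)*R3:  [       0        0        0  -141/80   265/32 ]
Row echelon form:
[ -2    1      5        2  |       7 ]
[  0  5/2  -29/2       -8  |   -37/2 ]
[  0    0     32       14  |      41 ]
[  0    0      0  -141/80  |  265/32 ]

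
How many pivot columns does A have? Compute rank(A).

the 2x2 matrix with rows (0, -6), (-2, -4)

rank(A) = 2

Row reduction:
R1 <-> R2   (pivot in column 1 was zero)
[ -2  -4 ]
[  0  -6 ]
Row echelon form:
[ -2  -4 ]
[  0  -6 ]
Nonzero rows / pivot columns: 2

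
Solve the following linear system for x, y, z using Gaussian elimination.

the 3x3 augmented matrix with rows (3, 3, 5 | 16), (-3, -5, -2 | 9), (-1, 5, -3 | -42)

(2, -5, 5)

Forward elimination on [A|b]:
R2 <- R2 - (-1)*R1:  [  0  -2   3  25 ]
R3 <- R3 - (-1/3)*R1:  [      0       6    -4/3  -110/3 ]
R3 <- R3 - (-3)*R2:  [     0      0   23/3  115/3 ]
Row echelon form:
[ 3   3     5  |     16 ]
[ 0  -2     3  |     25 ]
[ 0   0  23/3  |  115/3 ]
Back-substitution:
z = (115/3) / (23/3) = 5
y = (25 - (3)*(5)) / -2 = -5
x = (16 - (3)*(-5) - (5)*(5)) / 3 = 2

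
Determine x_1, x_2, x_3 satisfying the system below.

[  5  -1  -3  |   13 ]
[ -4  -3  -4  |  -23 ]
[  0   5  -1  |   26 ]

(3, 5, -1)

Forward elimination on [A|b]:
R2 <- R2 - (-4/5)*R1:  [     0  -19/5  -32/5  -63/5 ]
R3 <- R3 - (-25/19)*R2:  [       0        0  -179/19   179/19 ]
Row echelon form:
[ 5     -1       -3  |      13 ]
[ 0  -19/5    -32/5  |   -63/5 ]
[ 0      0  -179/19  |  179/19 ]
Back-substitution:
x_3 = (179/19) / (-179/19) = -1
x_2 = (-63/5 - (-32/5)*(-1)) / (-19/5) = 5
x_1 = (13 - (-1)*(5) - (-3)*(-1)) / 5 = 3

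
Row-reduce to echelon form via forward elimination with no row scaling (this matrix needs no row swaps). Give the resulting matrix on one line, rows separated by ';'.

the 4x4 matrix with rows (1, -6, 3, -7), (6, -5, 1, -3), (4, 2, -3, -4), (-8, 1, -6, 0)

REF = [1 -6 3 -7; 0 31 -17 39; 0 0 -23/31 -270/31; 0 0 0 2171/23]

Forward elimination:
R2 <- R2 - (6)*R1:  [   0   31  -17   39 ]
R3 <- R3 - (4)*R1:  [   0   26  -15   24 ]
R4 <- R4 - (-8)*R1:  [   0  -47   18  -56 ]
R3 <- R3 - (26/31)*R2:  [       0        0   -23/31  -270/31 ]
R4 <- R4 - (-47/31)*R2:  [       0        0  -241/31    97/31 ]
R4 <- R4 - (241/23)*R3:  [       0        0        0  2171/23 ]
Row echelon form:
[ 1  -6       3       -7 ]
[ 0  31     -17       39 ]
[ 0   0  -23/31  -270/31 ]
[ 0   0       0  2171/23 ]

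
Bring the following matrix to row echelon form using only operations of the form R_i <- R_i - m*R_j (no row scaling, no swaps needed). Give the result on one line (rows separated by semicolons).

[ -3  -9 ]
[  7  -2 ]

Forward elimination:
R2 <- R2 - (-7/3)*R1:  [   0  -23 ]
Row echelon form:
[ -3   -9 ]
[  0  -23 ]

REF = [-3 -9; 0 -23]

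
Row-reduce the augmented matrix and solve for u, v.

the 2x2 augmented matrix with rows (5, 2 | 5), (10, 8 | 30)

(-1, 5)

Forward elimination on [A|b]:
R2 <- R2 - (2)*R1:  [  0   4  20 ]
Row echelon form:
[ 5  2  |   5 ]
[ 0  4  |  20 ]
Back-substitution:
v = (20) / 4 = 5
u = (5 - (2)*(5)) / 5 = -1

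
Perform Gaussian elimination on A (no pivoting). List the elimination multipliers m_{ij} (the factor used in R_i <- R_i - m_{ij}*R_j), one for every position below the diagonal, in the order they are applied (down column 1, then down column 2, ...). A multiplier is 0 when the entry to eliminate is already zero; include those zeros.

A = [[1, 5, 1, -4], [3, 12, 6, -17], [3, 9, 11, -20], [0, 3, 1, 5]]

multipliers: 3, 3, 0, 2, -1, 2

Forward elimination:
R2 <- R2 - (3)*R1:  [  0  -3   3  -5 ]
R3 <- R3 - (3)*R1:  [  0  -6   8  -8 ]
R4: entry in column 1 is already 0 -> m_{41} = 0 (no row operation needed)
R3 <- R3 - (2)*R2:  [ 0  0  2  2 ]
R4 <- R4 - (-1)*R2:  [ 0  0  4  0 ]
R4 <- R4 - (2)*R3:  [  0   0   0  -4 ]
Multipliers (in order of application): m_{21} = 3, m_{31} = 3, m_{41} = 0, m_{32} = 2, m_{42} = -1, m_{43} = 2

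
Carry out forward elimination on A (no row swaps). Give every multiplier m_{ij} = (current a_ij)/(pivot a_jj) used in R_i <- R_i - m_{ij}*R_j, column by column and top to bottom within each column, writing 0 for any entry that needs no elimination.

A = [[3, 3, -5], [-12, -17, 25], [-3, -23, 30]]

multipliers: -4, -1, 4

Forward elimination:
R2 <- R2 - (-4)*R1:  [  0  -5   5 ]
R3 <- R3 - (-1)*R1:  [   0  -20   25 ]
R3 <- R3 - (4)*R2:  [ 0  0  5 ]
Multipliers (in order of application): m_{21} = -4, m_{31} = -1, m_{32} = 4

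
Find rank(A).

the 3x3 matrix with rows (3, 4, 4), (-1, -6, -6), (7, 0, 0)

rank(A) = 2

Row reduction:
R2 <- R2 - (-1/3)*R1:  [     0  -14/3  -14/3 ]
R3 <- R3 - (7/3)*R1:  [     0  -28/3  -28/3 ]
R3 <- R3 - (2)*R2:  [ 0  0  0 ]
Row echelon form:
[ 3      4      4 ]
[ 0  -14/3  -14/3 ]
[ 0      0      0 ]
Nonzero rows / pivot columns: 2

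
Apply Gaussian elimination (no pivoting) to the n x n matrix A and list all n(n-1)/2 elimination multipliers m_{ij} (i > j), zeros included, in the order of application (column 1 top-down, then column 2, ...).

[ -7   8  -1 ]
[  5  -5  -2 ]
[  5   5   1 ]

multipliers: -5/7, -5/7, 15

Forward elimination:
R2 <- R2 - (-5/7)*R1:  [     0    5/7  -19/7 ]
R3 <- R3 - (-5/7)*R1:  [    0  75/7   2/7 ]
R3 <- R3 - (15)*R2:  [  0   0  41 ]
Multipliers (in order of application): m_{21} = -5/7, m_{31} = -5/7, m_{32} = 15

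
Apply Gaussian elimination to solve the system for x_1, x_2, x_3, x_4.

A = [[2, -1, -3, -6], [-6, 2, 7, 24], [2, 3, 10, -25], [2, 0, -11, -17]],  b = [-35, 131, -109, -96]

(0, 2, 1, 5)

Forward elimination on [A|b]:
R2 <- R2 - (-3)*R1:  [  0  -1  -2   6  26 ]
R3 <- R3 - (1)*R1:  [   0    4   13  -19  -74 ]
R4 <- R4 - (1)*R1:  [   0    1   -8  -11  -61 ]
R3 <- R3 - (-4)*R2:  [  0   0   5   5  30 ]
R4 <- R4 - (-1)*R2:  [   0    0  -10   -5  -35 ]
R4 <- R4 - (-2)*R3:  [  0   0   0   5  25 ]
Row echelon form:
[ 2  -1  -3  -6  |  -35 ]
[ 0  -1  -2   6  |   26 ]
[ 0   0   5   5  |   30 ]
[ 0   0   0   5  |   25 ]
Back-substitution:
x_4 = (25) / 5 = 5
x_3 = (30 - (5)*(5)) / 5 = 1
x_2 = (26 - (-2)*(1) - (6)*(5)) / -1 = 2
x_1 = (-35 - (-1)*(2) - (-3)*(1) - (-6)*(5)) / 2 = 0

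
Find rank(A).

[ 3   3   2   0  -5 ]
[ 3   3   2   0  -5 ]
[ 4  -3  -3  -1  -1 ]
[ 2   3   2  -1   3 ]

Row reduction:
R2 <- R2 - (1)*R1:  [ 0  0  0  0  0 ]
R3 <- R3 - (4/3)*R1:  [     0     -7  -17/3     -1   17/3 ]
R4 <- R4 - (2/3)*R1:  [    0     1   2/3    -1  19/3 ]
R2 <-> R3   (pivot in column 2 was zero)
[ 3   3      2   0    -5 ]
[ 0  -7  -17/3  -1  17/3 ]
[ 0   0      0   0     0 ]
[ 0   1    2/3  -1  19/3 ]
R4 <- R4 - (-1/7)*R2:  [    0     0  -1/7  -8/7  50/7 ]
R3 <-> R4   (pivot in column 3 was zero)
[ 3   3      2     0    -5 ]
[ 0  -7  -17/3    -1  17/3 ]
[ 0   0   -1/7  -8/7  50/7 ]
[ 0   0      0     0     0 ]
Row echelon form:
[ 3   3      2     0    -5 ]
[ 0  -7  -17/3    -1  17/3 ]
[ 0   0   -1/7  -8/7  50/7 ]
[ 0   0      0     0     0 ]
Nonzero rows / pivot columns: 3

rank(A) = 3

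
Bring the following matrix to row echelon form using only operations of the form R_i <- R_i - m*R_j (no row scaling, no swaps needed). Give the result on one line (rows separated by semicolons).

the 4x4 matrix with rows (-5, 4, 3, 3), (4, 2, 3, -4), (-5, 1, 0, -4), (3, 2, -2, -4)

REF = [-5 4 3 3; 0 26/5 27/5 -8/5; 0 0 3/26 -103/13; 0 0 0 -985/3]

Forward elimination:
R2 <- R2 - (-4/5)*R1:  [    0  26/5  27/5  -8/5 ]
R3 <- R3 - (1)*R1:  [  0  -3  -3  -7 ]
R4 <- R4 - (-3/5)*R1:  [     0   22/5   -1/5  -11/5 ]
R3 <- R3 - (-15/26)*R2:  [       0        0     3/26  -103/13 ]
R4 <- R4 - (11/13)*R2:  [      0       0  -62/13  -11/13 ]
R4 <- R4 - (-124/3)*R3:  [      0       0       0  -985/3 ]
Row echelon form:
[ -5     4     3        3 ]
[  0  26/5  27/5     -8/5 ]
[  0     0  3/26  -103/13 ]
[  0     0     0   -985/3 ]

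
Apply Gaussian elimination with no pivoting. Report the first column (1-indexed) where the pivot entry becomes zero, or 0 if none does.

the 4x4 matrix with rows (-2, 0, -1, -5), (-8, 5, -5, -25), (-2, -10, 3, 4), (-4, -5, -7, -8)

Naive forward elimination:
R2 <- R2 - (4)*R1:  [  0   5  -1  -5 ]
R3 <- R3 - (1)*R1:  [   0  -10    4    9 ]
R4 <- R4 - (2)*R1:  [  0  -5  -5   2 ]
R3 <- R3 - (-2)*R2:  [  0   0   2  -1 ]
R4 <- R4 - (-1)*R2:  [  0   0  -6  -3 ]
R4 <- R4 - (-3)*R3:  [  0   0   0  -6 ]
All pivots nonzero; naive elimination completes without hitting a zero pivot.

first zero-pivot column = 0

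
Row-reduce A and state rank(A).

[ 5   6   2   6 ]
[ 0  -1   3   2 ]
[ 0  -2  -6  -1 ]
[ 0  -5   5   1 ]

Row reduction:
R3 <- R3 - (2)*R2:  [   0    0  -12   -5 ]
R4 <- R4 - (5)*R2:  [   0    0  -10   -9 ]
R4 <- R4 - (5/6)*R3:  [     0      0      0  -29/6 ]
Row echelon form:
[ 5   6    2      6 ]
[ 0  -1    3      2 ]
[ 0   0  -12     -5 ]
[ 0   0    0  -29/6 ]
Nonzero rows / pivot columns: 4

rank(A) = 4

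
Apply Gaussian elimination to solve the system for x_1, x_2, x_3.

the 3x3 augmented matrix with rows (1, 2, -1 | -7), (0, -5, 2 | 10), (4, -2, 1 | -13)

(-4, -4, -5)

Forward elimination on [A|b]:
R3 <- R3 - (4)*R1:  [   0  -10    5   15 ]
R3 <- R3 - (2)*R2:  [  0   0   1  -5 ]
Row echelon form:
[ 1   2  -1  |  -7 ]
[ 0  -5   2  |  10 ]
[ 0   0   1  |  -5 ]
Back-substitution:
x_3 = (-5) / 1 = -5
x_2 = (10 - (2)*(-5)) / -5 = -4
x_1 = (-7 - (2)*(-4) - (-1)*(-5)) / 1 = -4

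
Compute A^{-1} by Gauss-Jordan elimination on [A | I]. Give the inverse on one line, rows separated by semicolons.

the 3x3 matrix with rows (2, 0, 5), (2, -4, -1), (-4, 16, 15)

Gauss-Jordan on [A | I]:
R1 <- (1/2)*R1:  [   1    0  5/2  |  1/2    0    0 ]
R2 <- R2 - (2)*R1:  [  0  -4  -6  |  -1   1   0 ]
R3 <- R3 - (-4)*R1:  [  0  16  25  |   2   0   1 ]
R2 <- (1/-4)*R2:  [    0     1   3/2  |   1/4  -1/4     0 ]
R3 <- R3 - (16)*R2:  [  0   0   1  |  -2   4   1 ]
R1 <- R1 - (5/2)*R3:  [    1     0     0  |  11/2   -10  -5/2 ]
R2 <- R2 - (3/2)*R3:  [     0      1      0  |   13/4  -25/4   -3/2 ]
Right block of [I | A^{-1}] is the inverse:
[ 11/2    -10  -5/2 ]
[ 13/4  -25/4  -3/2 ]
[   -2      4     1 ]

inverse = [11/2 -10 -5/2; 13/4 -25/4 -3/2; -2 4 1]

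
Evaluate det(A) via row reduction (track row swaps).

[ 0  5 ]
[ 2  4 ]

det(A) = -10

Forward elimination:
R1 <-> R2   (pivot in column 1 was zero)
[ 2  4 ]
[ 0  5 ]
Upper-triangular form:
[ 2  4 ]
[ 0  5 ]
det(A) = (-1)^1 * (2) * (5) = -10  (1 row swap -> sign -1)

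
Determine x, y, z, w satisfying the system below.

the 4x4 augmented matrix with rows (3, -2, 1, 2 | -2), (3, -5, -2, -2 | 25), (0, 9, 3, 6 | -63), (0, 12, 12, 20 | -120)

(-2, -5, 0, -3)

Forward elimination on [A|b]:
R2 <- R2 - (1)*R1:  [  0  -3  -3  -4  27 ]
R3 <- R3 - (-3)*R2:  [  0   0  -6  -6  18 ]
R4 <- R4 - (-4)*R2:  [   0    0    0    4  -12 ]
Row echelon form:
[ 3  -2   1   2  |   -2 ]
[ 0  -3  -3  -4  |   27 ]
[ 0   0  -6  -6  |   18 ]
[ 0   0   0   4  |  -12 ]
Back-substitution:
w = (-12) / 4 = -3
z = (18 - (-6)*(-3)) / -6 = 0
y = (27 - (-3)*(0) - (-4)*(-3)) / -3 = -5
x = (-2 - (-2)*(-5) - (1)*(0) - (2)*(-3)) / 3 = -2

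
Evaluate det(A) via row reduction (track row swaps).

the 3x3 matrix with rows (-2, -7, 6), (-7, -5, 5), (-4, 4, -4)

Forward elimination:
R2 <- R2 - (7/2)*R1:  [    0  39/2   -16 ]
R3 <- R3 - (2)*R1:  [   0   18  -16 ]
R3 <- R3 - (12/13)*R2:  [      0       0  -16/13 ]
Upper-triangular form:
[ -2    -7       6 ]
[  0  39/2     -16 ]
[  0     0  -16/13 ]
det(A) = (-1)^0 * (-2) * (39/2) * (-16/13) = 48  (0 row swaps -> sign +1)

det(A) = 48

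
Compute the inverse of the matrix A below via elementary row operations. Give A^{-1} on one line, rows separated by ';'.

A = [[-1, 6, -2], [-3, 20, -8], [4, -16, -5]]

Gauss-Jordan on [A | I]:
R1 <- (1/-1)*R1:  [  1  -6   2  |  -1   0   0 ]
R2 <- R2 - (-3)*R1:  [  0   2  -2  |  -3   1   0 ]
R3 <- R3 - (4)*R1:  [   0    8  -13  |    4    0    1 ]
R2 <- (1/2)*R2:  [    0     1    -1  |  -3/2   1/2     0 ]
R1 <- R1 - (-6)*R2:  [   1    0   -4  |  -10    3    0 ]
R3 <- R3 - (8)*R2:  [  0   0  -5  |  16  -4   1 ]
R3 <- (1/-5)*R3:  [     0      0      1  |  -16/5    4/5   -1/5 ]
R1 <- R1 - (-4)*R3:  [      1       0       0  |  -114/5    31/5    -4/5 ]
R2 <- R2 - (-1)*R3:  [      0       1       0  |  -47/10   13/10    -1/5 ]
Right block of [I | A^{-1}] is the inverse:
[ -114/5   31/5  -4/5 ]
[ -47/10  13/10  -1/5 ]
[  -16/5    4/5  -1/5 ]

inverse = [-114/5 31/5 -4/5; -47/10 13/10 -1/5; -16/5 4/5 -1/5]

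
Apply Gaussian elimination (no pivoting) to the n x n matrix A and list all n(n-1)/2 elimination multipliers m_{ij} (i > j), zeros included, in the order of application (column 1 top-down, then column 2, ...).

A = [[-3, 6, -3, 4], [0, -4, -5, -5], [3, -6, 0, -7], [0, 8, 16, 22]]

Forward elimination:
R2: entry in column 1 is already 0 -> m_{21} = 0 (no row operation needed)
R3 <- R3 - (-1)*R1:  [  0   0  -3  -3 ]
R4: entry in column 1 is already 0 -> m_{41} = 0 (no row operation needed)
R3: entry in column 2 is already 0 -> m_{32} = 0 (no row operation needed)
R4 <- R4 - (-2)*R2:  [  0   0   6  12 ]
R4 <- R4 - (-2)*R3:  [ 0  0  0  6 ]
Multipliers (in order of application): m_{21} = 0, m_{31} = -1, m_{41} = 0, m_{32} = 0, m_{42} = -2, m_{43} = -2

multipliers: 0, -1, 0, 0, -2, -2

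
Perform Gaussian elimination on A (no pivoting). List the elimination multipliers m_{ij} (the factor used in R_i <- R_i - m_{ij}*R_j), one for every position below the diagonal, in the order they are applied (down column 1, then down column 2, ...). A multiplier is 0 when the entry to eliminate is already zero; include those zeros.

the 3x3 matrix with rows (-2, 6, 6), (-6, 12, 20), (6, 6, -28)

multipliers: 3, -3, -4

Forward elimination:
R2 <- R2 - (3)*R1:  [  0  -6   2 ]
R3 <- R3 - (-3)*R1:  [   0   24  -10 ]
R3 <- R3 - (-4)*R2:  [  0   0  -2 ]
Multipliers (in order of application): m_{21} = 3, m_{31} = -3, m_{32} = -4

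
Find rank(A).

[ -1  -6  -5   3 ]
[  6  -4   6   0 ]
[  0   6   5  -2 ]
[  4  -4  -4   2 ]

rank(A) = 4

Row reduction:
R2 <- R2 - (-6)*R1:  [   0  -40  -24   18 ]
R4 <- R4 - (-4)*R1:  [   0  -28  -24   14 ]
R3 <- R3 - (-3/20)*R2:  [    0     0   7/5  7/10 ]
R4 <- R4 - (7/10)*R2:  [     0      0  -36/5    7/5 ]
R4 <- R4 - (-36/7)*R3:  [ 0  0  0  5 ]
Row echelon form:
[ -1   -6   -5     3 ]
[  0  -40  -24    18 ]
[  0    0  7/5  7/10 ]
[  0    0    0     5 ]
Nonzero rows / pivot columns: 4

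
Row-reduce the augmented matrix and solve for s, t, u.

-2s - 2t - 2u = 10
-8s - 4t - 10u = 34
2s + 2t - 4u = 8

(1, -3, -3)

Forward elimination on [A|b]:
R2 <- R2 - (4)*R1:  [  0   4  -2  -6 ]
R3 <- R3 - (-1)*R1:  [  0   0  -6  18 ]
Row echelon form:
[ -2  -2  -2  |  10 ]
[  0   4  -2  |  -6 ]
[  0   0  -6  |  18 ]
Back-substitution:
u = (18) / -6 = -3
t = (-6 - (-2)*(-3)) / 4 = -3
s = (10 - (-2)*(-3) - (-2)*(-3)) / -2 = 1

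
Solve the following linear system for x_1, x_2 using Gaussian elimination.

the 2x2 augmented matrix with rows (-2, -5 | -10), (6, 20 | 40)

Forward elimination on [A|b]:
R2 <- R2 - (-3)*R1:  [  0   5  10 ]
Row echelon form:
[ -2  -5  |  -10 ]
[  0   5  |   10 ]
Back-substitution:
x_2 = (10) / 5 = 2
x_1 = (-10 - (-5)*(2)) / -2 = 0

(0, 2)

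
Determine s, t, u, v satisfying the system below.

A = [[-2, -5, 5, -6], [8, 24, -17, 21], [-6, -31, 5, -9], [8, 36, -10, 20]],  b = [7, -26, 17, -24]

(4, -1, 2, 0)

Forward elimination on [A|b]:
R2 <- R2 - (-4)*R1:  [  0   4   3  -3   2 ]
R3 <- R3 - (3)*R1:  [   0  -16  -10    9   -4 ]
R4 <- R4 - (-4)*R1:  [  0  16  10  -4   4 ]
R3 <- R3 - (-4)*R2:  [  0   0   2  -3   4 ]
R4 <- R4 - (4)*R2:  [  0   0  -2   8  -4 ]
R4 <- R4 - (-1)*R3:  [ 0  0  0  5  0 ]
Row echelon form:
[ -2  -5  5  -6  |  7 ]
[  0   4  3  -3  |  2 ]
[  0   0  2  -3  |  4 ]
[  0   0  0   5  |  0 ]
Back-substitution:
v = (0) / 5 = 0
u = (4 - (-3)*(0)) / 2 = 2
t = (2 - (3)*(2) - (-3)*(0)) / 4 = -1
s = (7 - (-5)*(-1) - (5)*(2) - (-6)*(0)) / -2 = 4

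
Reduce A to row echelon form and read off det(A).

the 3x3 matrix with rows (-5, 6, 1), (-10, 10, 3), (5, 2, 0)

det(A) = 50

Forward elimination:
R2 <- R2 - (2)*R1:  [  0  -2   1 ]
R3 <- R3 - (-1)*R1:  [ 0  8  1 ]
R3 <- R3 - (-4)*R2:  [ 0  0  5 ]
Upper-triangular form:
[ -5   6  1 ]
[  0  -2  1 ]
[  0   0  5 ]
det(A) = (-1)^0 * (-5) * (-2) * (5) = 50  (0 row swaps -> sign +1)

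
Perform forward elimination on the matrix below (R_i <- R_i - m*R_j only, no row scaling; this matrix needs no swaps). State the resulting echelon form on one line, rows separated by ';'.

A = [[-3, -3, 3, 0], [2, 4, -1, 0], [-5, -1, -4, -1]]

Forward elimination:
R2 <- R2 - (-2/3)*R1:  [ 0  2  1  0 ]
R3 <- R3 - (5/3)*R1:  [  0   4  -9  -1 ]
R3 <- R3 - (2)*R2:  [   0    0  -11   -1 ]
Row echelon form:
[ -3  -3    3   0 ]
[  0   2    1   0 ]
[  0   0  -11  -1 ]

REF = [-3 -3 3 0; 0 2 1 0; 0 0 -11 -1]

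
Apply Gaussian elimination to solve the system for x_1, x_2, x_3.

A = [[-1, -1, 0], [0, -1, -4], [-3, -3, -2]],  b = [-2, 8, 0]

(-2, 4, -3)

Forward elimination on [A|b]:
R3 <- R3 - (3)*R1:  [  0   0  -2   6 ]
Row echelon form:
[ -1  -1   0  |  -2 ]
[  0  -1  -4  |   8 ]
[  0   0  -2  |   6 ]
Back-substitution:
x_3 = (6) / -2 = -3
x_2 = (8 - (-4)*(-3)) / -1 = 4
x_1 = (-2 - (-1)*(4)) / -1 = -2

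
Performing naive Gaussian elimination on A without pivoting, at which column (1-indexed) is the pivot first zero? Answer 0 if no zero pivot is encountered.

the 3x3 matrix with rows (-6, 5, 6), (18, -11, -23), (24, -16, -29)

Naive forward elimination:
R2 <- R2 - (-3)*R1:  [  0   4  -5 ]
R3 <- R3 - (-4)*R1:  [  0   4  -5 ]
R3 <- R3 - (1)*R2:  [ 0  0  0 ]
Matrix at this point:
[ -6  5   6 ]
[  0  4  -5 ]
[  0  0   0 ]
Pivot entry (3,3) in the last row is zero and there are no rows below to swap with -> zero pivot in column 3 (A is singular).

first zero-pivot column = 3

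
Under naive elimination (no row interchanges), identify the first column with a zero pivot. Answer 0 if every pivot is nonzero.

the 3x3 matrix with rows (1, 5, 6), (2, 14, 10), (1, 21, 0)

first zero-pivot column = 0

Naive forward elimination:
R2 <- R2 - (2)*R1:  [  0   4  -2 ]
R3 <- R3 - (1)*R1:  [  0  16  -6 ]
R3 <- R3 - (4)*R2:  [ 0  0  2 ]
All pivots nonzero; naive elimination completes without hitting a zero pivot.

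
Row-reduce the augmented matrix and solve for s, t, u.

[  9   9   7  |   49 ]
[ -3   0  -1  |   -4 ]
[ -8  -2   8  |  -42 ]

(2, 5, -2)

Forward elimination on [A|b]:
R2 <- R2 - (-1/3)*R1:  [    0     3   4/3  37/3 ]
R3 <- R3 - (-8/9)*R1:  [     0      6  128/9   14/9 ]
R3 <- R3 - (2)*R2:  [      0       0   104/9  -208/9 ]
Row echelon form:
[ 9  9      7  |      49 ]
[ 0  3    4/3  |    37/3 ]
[ 0  0  104/9  |  -208/9 ]
Back-substitution:
u = (-208/9) / (104/9) = -2
t = (37/3 - (4/3)*(-2)) / 3 = 5
s = (49 - (9)*(5) - (7)*(-2)) / 9 = 2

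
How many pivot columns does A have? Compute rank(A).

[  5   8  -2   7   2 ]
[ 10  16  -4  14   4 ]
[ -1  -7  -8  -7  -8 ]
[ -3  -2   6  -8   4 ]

Row reduction:
R2 <- R2 - (2)*R1:  [ 0  0  0  0  0 ]
R3 <- R3 - (-1/5)*R1:  [     0  -27/5  -42/5  -28/5  -38/5 ]
R4 <- R4 - (-3/5)*R1:  [     0   14/5   24/5  -19/5   26/5 ]
R2 <-> R3   (pivot in column 2 was zero)
[ 5      8     -2      7      2 ]
[ 0  -27/5  -42/5  -28/5  -38/5 ]
[ 0      0      0      0      0 ]
[ 0   14/5   24/5  -19/5   26/5 ]
R4 <- R4 - (-14/27)*R2:  [       0        0      4/9  -181/27    34/27 ]
R3 <-> R4   (pivot in column 3 was zero)
[ 5      8     -2        7      2 ]
[ 0  -27/5  -42/5    -28/5  -38/5 ]
[ 0      0    4/9  -181/27  34/27 ]
[ 0      0      0        0      0 ]
Row echelon form:
[ 5      8     -2        7      2 ]
[ 0  -27/5  -42/5    -28/5  -38/5 ]
[ 0      0    4/9  -181/27  34/27 ]
[ 0      0      0        0      0 ]
Nonzero rows / pivot columns: 3

rank(A) = 3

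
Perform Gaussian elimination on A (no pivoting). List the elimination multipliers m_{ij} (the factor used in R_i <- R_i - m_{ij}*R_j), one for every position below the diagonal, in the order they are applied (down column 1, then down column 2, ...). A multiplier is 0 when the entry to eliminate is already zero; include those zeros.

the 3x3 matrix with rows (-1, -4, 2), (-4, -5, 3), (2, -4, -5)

Forward elimination:
R2 <- R2 - (4)*R1:  [  0  11  -5 ]
R3 <- R3 - (-2)*R1:  [   0  -12   -1 ]
R3 <- R3 - (-12/11)*R2:  [      0       0  -71/11 ]
Multipliers (in order of application): m_{21} = 4, m_{31} = -2, m_{32} = -12/11

multipliers: 4, -2, -12/11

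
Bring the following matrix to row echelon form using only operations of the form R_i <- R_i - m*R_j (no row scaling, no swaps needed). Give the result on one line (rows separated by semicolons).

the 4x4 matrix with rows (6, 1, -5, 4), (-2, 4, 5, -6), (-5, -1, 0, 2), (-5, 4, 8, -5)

Forward elimination:
R2 <- R2 - (-1/3)*R1:  [     0   13/3   10/3  -14/3 ]
R3 <- R3 - (-5/6)*R1:  [     0   -1/6  -25/6   16/3 ]
R4 <- R4 - (-5/6)*R1:  [    0  29/6  23/6  -5/3 ]
R3 <- R3 - (-1/26)*R2:  [       0        0  -105/26    67/13 ]
R4 <- R4 - (29/26)*R2:  [     0      0   3/26  46/13 ]
R4 <- R4 - (-1/35)*R3:  [      0       0       0  129/35 ]
Row echelon form:
[ 6     1       -5       4 ]
[ 0  13/3     10/3   -14/3 ]
[ 0     0  -105/26   67/13 ]
[ 0     0        0  129/35 ]

REF = [6 1 -5 4; 0 13/3 10/3 -14/3; 0 0 -105/26 67/13; 0 0 0 129/35]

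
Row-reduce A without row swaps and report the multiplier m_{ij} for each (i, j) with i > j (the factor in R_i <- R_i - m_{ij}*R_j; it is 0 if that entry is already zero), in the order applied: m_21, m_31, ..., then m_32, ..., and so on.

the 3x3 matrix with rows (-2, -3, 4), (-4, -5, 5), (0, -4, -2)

multipliers: 2, 0, -4

Forward elimination:
R2 <- R2 - (2)*R1:  [  0   1  -3 ]
R3: entry in column 1 is already 0 -> m_{31} = 0 (no row operation needed)
R3 <- R3 - (-4)*R2:  [   0    0  -14 ]
Multipliers (in order of application): m_{21} = 2, m_{31} = 0, m_{32} = -4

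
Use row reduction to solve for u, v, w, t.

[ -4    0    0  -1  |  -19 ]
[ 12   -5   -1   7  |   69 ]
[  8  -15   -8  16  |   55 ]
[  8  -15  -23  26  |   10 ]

Forward elimination on [A|b]:
R2 <- R2 - (-3)*R1:  [  0  -5  -1   4  12 ]
R3 <- R3 - (-2)*R1:  [   0  -15   -8   14   17 ]
R4 <- R4 - (-2)*R1:  [   0  -15  -23   24  -28 ]
R3 <- R3 - (3)*R2:  [   0    0   -5    2  -19 ]
R4 <- R4 - (3)*R2:  [   0    0  -20   12  -64 ]
R4 <- R4 - (4)*R3:  [  0   0   0   4  12 ]
Row echelon form:
[ -4   0   0  -1  |  -19 ]
[  0  -5  -1   4  |   12 ]
[  0   0  -5   2  |  -19 ]
[  0   0   0   4  |   12 ]
Back-substitution:
t = (12) / 4 = 3
w = (-19 - (2)*(3)) / -5 = 5
v = (12 - (-1)*(5) - (4)*(3)) / -5 = -1
u = (-19 - (-1)*(3)) / -4 = 4

(4, -1, 5, 3)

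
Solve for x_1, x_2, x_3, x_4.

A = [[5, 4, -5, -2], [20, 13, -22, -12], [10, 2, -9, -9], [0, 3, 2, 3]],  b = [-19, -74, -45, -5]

Forward elimination on [A|b]:
R2 <- R2 - (4)*R1:  [  0  -3  -2  -4   2 ]
R3 <- R3 - (2)*R1:  [  0  -6   1  -5  -7 ]
R3 <- R3 - (2)*R2:  [   0    0    5    3  -11 ]
R4 <- R4 - (-1)*R2:  [  0   0   0  -1  -3 ]
Row echelon form:
[ 5   4  -5  -2  |  -19 ]
[ 0  -3  -2  -4  |    2 ]
[ 0   0   5   3  |  -11 ]
[ 0   0   0  -1  |   -3 ]
Back-substitution:
x_4 = (-3) / -1 = 3
x_3 = (-11 - (3)*(3)) / 5 = -4
x_2 = (2 - (-2)*(-4) - (-4)*(3)) / -3 = -2
x_1 = (-19 - (4)*(-2) - (-5)*(-4) - (-2)*(3)) / 5 = -5

(-5, -2, -4, 3)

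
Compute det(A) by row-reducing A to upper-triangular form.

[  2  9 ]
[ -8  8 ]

Forward elimination:
R2 <- R2 - (-4)*R1:  [  0  44 ]
Upper-triangular form:
[ 2   9 ]
[ 0  44 ]
det(A) = (-1)^0 * (2) * (44) = 88  (0 row swaps -> sign +1)

det(A) = 88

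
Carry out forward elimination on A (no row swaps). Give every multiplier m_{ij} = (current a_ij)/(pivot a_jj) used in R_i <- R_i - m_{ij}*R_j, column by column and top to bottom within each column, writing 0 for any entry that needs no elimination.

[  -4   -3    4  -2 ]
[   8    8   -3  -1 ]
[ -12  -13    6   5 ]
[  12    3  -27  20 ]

Forward elimination:
R2 <- R2 - (-2)*R1:  [  0   2   5  -5 ]
R3 <- R3 - (3)*R1:  [  0  -4  -6  11 ]
R4 <- R4 - (-3)*R1:  [   0   -6  -15   14 ]
R3 <- R3 - (-2)*R2:  [ 0  0  4  1 ]
R4 <- R4 - (-3)*R2:  [  0   0   0  -1 ]
R4: entry in column 3 is already 0 -> m_{43} = 0 (no row operation needed)
Multipliers (in order of application): m_{21} = -2, m_{31} = 3, m_{41} = -3, m_{32} = -2, m_{42} = -3, m_{43} = 0

multipliers: -2, 3, -3, -2, -3, 0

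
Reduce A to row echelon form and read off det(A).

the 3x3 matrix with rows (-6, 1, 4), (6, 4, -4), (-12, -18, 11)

Forward elimination:
R2 <- R2 - (-1)*R1:  [ 0  5  0 ]
R3 <- R3 - (2)*R1:  [   0  -20    3 ]
R3 <- R3 - (-4)*R2:  [ 0  0  3 ]
Upper-triangular form:
[ -6  1  4 ]
[  0  5  0 ]
[  0  0  3 ]
det(A) = (-1)^0 * (-6) * (5) * (3) = -90  (0 row swaps -> sign +1)

det(A) = -90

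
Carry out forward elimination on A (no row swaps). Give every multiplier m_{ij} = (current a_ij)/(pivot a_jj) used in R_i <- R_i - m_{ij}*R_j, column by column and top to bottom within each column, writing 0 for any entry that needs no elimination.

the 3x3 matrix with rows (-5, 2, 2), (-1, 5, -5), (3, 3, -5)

multipliers: 1/5, -3/5, 21/23

Forward elimination:
R2 <- R2 - (1/5)*R1:  [     0   23/5  -27/5 ]
R3 <- R3 - (-3/5)*R1:  [     0   21/5  -19/5 ]
R3 <- R3 - (21/23)*R2:  [     0      0  26/23 ]
Multipliers (in order of application): m_{21} = 1/5, m_{31} = -3/5, m_{32} = 21/23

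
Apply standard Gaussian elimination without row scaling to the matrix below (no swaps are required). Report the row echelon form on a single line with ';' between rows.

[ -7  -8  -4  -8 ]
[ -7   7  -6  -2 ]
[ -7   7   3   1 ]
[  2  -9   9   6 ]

Forward elimination:
R2 <- R2 - (1)*R1:  [  0  15  -2   6 ]
R3 <- R3 - (1)*R1:  [  0  15   7   9 ]
R4 <- R4 - (-2/7)*R1:  [     0  -79/7   55/7   26/7 ]
R3 <- R3 - (1)*R2:  [ 0  0  9  3 ]
R4 <- R4 - (-79/105)*R2:  [       0        0  667/105   288/35 ]
R4 <- R4 - (667/945)*R3:  [    0     0     0  55/9 ]
Row echelon form:
[ -7  -8  -4    -8 ]
[  0  15  -2     6 ]
[  0   0   9     3 ]
[  0   0   0  55/9 ]

REF = [-7 -8 -4 -8; 0 15 -2 6; 0 0 9 3; 0 0 0 55/9]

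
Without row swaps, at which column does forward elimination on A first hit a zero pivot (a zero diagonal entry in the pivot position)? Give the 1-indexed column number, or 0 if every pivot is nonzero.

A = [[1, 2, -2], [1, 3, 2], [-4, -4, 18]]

Naive forward elimination:
R2 <- R2 - (1)*R1:  [ 0  1  4 ]
R3 <- R3 - (-4)*R1:  [  0   4  10 ]
R3 <- R3 - (4)*R2:  [  0   0  -6 ]
All pivots nonzero; naive elimination completes without hitting a zero pivot.

first zero-pivot column = 0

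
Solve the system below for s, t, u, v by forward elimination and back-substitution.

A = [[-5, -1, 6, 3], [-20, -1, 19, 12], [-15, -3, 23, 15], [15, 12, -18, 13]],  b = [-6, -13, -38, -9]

(-3, -3, -4, 0)

Forward elimination on [A|b]:
R2 <- R2 - (4)*R1:  [  0   3  -5   0  11 ]
R3 <- R3 - (3)*R1:  [   0    0    5    6  -20 ]
R4 <- R4 - (-3)*R1:  [   0    9    0   22  -27 ]
R4 <- R4 - (3)*R2:  [   0    0   15   22  -60 ]
R4 <- R4 - (3)*R3:  [ 0  0  0  4  0 ]
Row echelon form:
[ -5  -1   6  3  |   -6 ]
[  0   3  -5  0  |   11 ]
[  0   0   5  6  |  -20 ]
[  0   0   0  4  |    0 ]
Back-substitution:
v = (0) / 4 = 0
u = (-20 - (6)*(0)) / 5 = -4
t = (11 - (-5)*(-4)) / 3 = -3
s = (-6 - (-1)*(-3) - (6)*(-4) - (3)*(0)) / -5 = -3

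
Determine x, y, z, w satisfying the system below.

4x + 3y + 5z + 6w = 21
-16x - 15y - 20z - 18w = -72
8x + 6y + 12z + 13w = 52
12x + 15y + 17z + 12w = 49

Forward elimination on [A|b]:
R2 <- R2 - (-4)*R1:  [  0  -3   0   6  12 ]
R3 <- R3 - (2)*R1:  [  0   0   2   1  10 ]
R4 <- R4 - (3)*R1:  [   0    6    2   -6  -14 ]
R4 <- R4 - (-2)*R2:  [  0   0   2   6  10 ]
R4 <- R4 - (1)*R3:  [ 0  0  0  5  0 ]
Row echelon form:
[ 4   3  5  6  |  21 ]
[ 0  -3  0  6  |  12 ]
[ 0   0  2  1  |  10 ]
[ 0   0  0  5  |   0 ]
Back-substitution:
w = (0) / 5 = 0
z = (10 - (1)*(0)) / 2 = 5
y = (12 - (6)*(0)) / -3 = -4
x = (21 - (3)*(-4) - (5)*(5) - (6)*(0)) / 4 = 2

(2, -4, 5, 0)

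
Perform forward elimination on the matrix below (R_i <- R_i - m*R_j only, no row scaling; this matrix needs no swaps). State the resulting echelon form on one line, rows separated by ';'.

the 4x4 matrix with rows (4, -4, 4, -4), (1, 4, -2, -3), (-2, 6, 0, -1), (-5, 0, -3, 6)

REF = [4 -4 4 -4; 0 5 -3 -2; 0 0 22/5 -7/5; 0 0 0 -29/22]

Forward elimination:
R2 <- R2 - (1/4)*R1:  [  0   5  -3  -2 ]
R3 <- R3 - (-1/2)*R1:  [  0   4   2  -3 ]
R4 <- R4 - (-5/4)*R1:  [  0  -5   2   1 ]
R3 <- R3 - (4/5)*R2:  [    0     0  22/5  -7/5 ]
R4 <- R4 - (-1)*R2:  [  0   0  -1  -1 ]
R4 <- R4 - (-5/22)*R3:  [      0       0       0  -29/22 ]
Row echelon form:
[ 4  -4     4      -4 ]
[ 0   5    -3      -2 ]
[ 0   0  22/5    -7/5 ]
[ 0   0     0  -29/22 ]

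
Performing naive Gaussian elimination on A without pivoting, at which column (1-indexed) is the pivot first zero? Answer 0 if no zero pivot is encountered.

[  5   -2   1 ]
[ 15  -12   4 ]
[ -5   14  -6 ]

Naive forward elimination:
R2 <- R2 - (3)*R1:  [  0  -6   1 ]
R3 <- R3 - (-1)*R1:  [  0  12  -5 ]
R3 <- R3 - (-2)*R2:  [  0   0  -3 ]
All pivots nonzero; naive elimination completes without hitting a zero pivot.

first zero-pivot column = 0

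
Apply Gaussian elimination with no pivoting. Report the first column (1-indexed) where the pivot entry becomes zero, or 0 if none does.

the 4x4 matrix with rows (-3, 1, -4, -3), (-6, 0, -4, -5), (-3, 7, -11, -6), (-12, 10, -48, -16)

first zero-pivot column = 0

Naive forward elimination:
R2 <- R2 - (2)*R1:  [  0  -2   4   1 ]
R3 <- R3 - (1)*R1:  [  0   6  -7  -3 ]
R4 <- R4 - (4)*R1:  [   0    6  -32   -4 ]
R3 <- R3 - (-3)*R2:  [ 0  0  5  0 ]
R4 <- R4 - (-3)*R2:  [   0    0  -20   -1 ]
R4 <- R4 - (-4)*R3:  [  0   0   0  -1 ]
All pivots nonzero; naive elimination completes without hitting a zero pivot.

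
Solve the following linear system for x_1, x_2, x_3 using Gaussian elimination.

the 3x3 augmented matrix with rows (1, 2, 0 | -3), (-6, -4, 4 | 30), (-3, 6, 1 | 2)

Forward elimination on [A|b]:
R2 <- R2 - (-6)*R1:  [  0   8   4  12 ]
R3 <- R3 - (-3)*R1:  [  0  12   1  -7 ]
R3 <- R3 - (3/2)*R2:  [   0    0   -5  -25 ]
Row echelon form:
[ 1  2   0  |   -3 ]
[ 0  8   4  |   12 ]
[ 0  0  -5  |  -25 ]
Back-substitution:
x_3 = (-25) / -5 = 5
x_2 = (12 - (4)*(5)) / 8 = -1
x_1 = (-3 - (2)*(-1)) / 1 = -1

(-1, -1, 5)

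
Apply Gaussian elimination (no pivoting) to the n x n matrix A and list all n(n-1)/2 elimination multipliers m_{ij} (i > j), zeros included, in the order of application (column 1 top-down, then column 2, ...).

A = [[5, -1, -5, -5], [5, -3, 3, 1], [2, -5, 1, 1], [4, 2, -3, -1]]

Forward elimination:
R2 <- R2 - (1)*R1:  [  0  -2   8   6 ]
R3 <- R3 - (2/5)*R1:  [     0  -23/5      3      3 ]
R4 <- R4 - (4/5)*R1:  [    0  14/5     1     3 ]
R3 <- R3 - (23/10)*R2:  [     0      0  -77/5  -54/5 ]
R4 <- R4 - (-7/5)*R2:  [    0     0  61/5  57/5 ]
R4 <- R4 - (-61/77)*R3:  [      0       0       0  219/77 ]
Multipliers (in order of application): m_{21} = 1, m_{31} = 2/5, m_{41} = 4/5, m_{32} = 23/10, m_{42} = -7/5, m_{43} = -61/77

multipliers: 1, 2/5, 4/5, 23/10, -7/5, -61/77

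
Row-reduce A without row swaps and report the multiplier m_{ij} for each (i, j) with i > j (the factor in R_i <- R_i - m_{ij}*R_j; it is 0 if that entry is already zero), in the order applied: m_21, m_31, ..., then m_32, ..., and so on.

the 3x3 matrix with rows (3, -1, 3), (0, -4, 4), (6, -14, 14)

Forward elimination:
R2: entry in column 1 is already 0 -> m_{21} = 0 (no row operation needed)
R3 <- R3 - (2)*R1:  [   0  -12    8 ]
R3 <- R3 - (3)*R2:  [  0   0  -4 ]
Multipliers (in order of application): m_{21} = 0, m_{31} = 2, m_{32} = 3

multipliers: 0, 2, 3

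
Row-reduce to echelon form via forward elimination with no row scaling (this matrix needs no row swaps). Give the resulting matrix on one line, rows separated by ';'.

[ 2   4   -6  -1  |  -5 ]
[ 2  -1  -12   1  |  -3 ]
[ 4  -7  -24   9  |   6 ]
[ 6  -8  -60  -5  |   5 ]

REF = [2 4 -6 -1 -5; 0 -5 -6 2 2; 0 0 6 5 10; 0 0 0 5 42]

Forward elimination:
R2 <- R2 - (1)*R1:  [  0  -5  -6   2   2 ]
R3 <- R3 - (2)*R1:  [   0  -15  -12   11   16 ]
R4 <- R4 - (3)*R1:  [   0  -20  -42   -2   20 ]
R3 <- R3 - (3)*R2:  [  0   0   6   5  10 ]
R4 <- R4 - (4)*R2:  [   0    0  -18  -10   12 ]
R4 <- R4 - (-3)*R3:  [  0   0   0   5  42 ]
Row echelon form:
[ 2   4  -6  -1  |  -5 ]
[ 0  -5  -6   2  |   2 ]
[ 0   0   6   5  |  10 ]
[ 0   0   0   5  |  42 ]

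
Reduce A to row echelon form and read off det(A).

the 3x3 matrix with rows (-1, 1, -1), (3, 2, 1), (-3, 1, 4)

det(A) = -31

Forward elimination:
R2 <- R2 - (-3)*R1:  [  0   5  -2 ]
R3 <- R3 - (3)*R1:  [  0  -2   7 ]
R3 <- R3 - (-2/5)*R2:  [    0     0  31/5 ]
Upper-triangular form:
[ -1  1    -1 ]
[  0  5    -2 ]
[  0  0  31/5 ]
det(A) = (-1)^0 * (-1) * (5) * (31/5) = -31  (0 row swaps -> sign +1)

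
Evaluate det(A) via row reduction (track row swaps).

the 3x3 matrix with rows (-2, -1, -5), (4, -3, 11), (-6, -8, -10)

det(A) = 40

Forward elimination:
R2 <- R2 - (-2)*R1:  [  0  -5   1 ]
R3 <- R3 - (3)*R1:  [  0  -5   5 ]
R3 <- R3 - (1)*R2:  [ 0  0  4 ]
Upper-triangular form:
[ -2  -1  -5 ]
[  0  -5   1 ]
[  0   0   4 ]
det(A) = (-1)^0 * (-2) * (-5) * (4) = 40  (0 row swaps -> sign +1)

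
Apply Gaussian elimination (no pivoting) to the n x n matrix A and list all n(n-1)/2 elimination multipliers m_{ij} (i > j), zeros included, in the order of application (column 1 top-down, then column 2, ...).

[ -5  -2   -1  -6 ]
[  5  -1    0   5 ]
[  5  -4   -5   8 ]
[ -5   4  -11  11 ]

Forward elimination:
R2 <- R2 - (-1)*R1:  [  0  -3  -1  -1 ]
R3 <- R3 - (-1)*R1:  [  0  -6  -6   2 ]
R4 <- R4 - (1)*R1:  [   0    6  -10   17 ]
R3 <- R3 - (2)*R2:  [  0   0  -4   4 ]
R4 <- R4 - (-2)*R2:  [   0    0  -12   15 ]
R4 <- R4 - (3)*R3:  [ 0  0  0  3 ]
Multipliers (in order of application): m_{21} = -1, m_{31} = -1, m_{41} = 1, m_{32} = 2, m_{42} = -2, m_{43} = 3

multipliers: -1, -1, 1, 2, -2, 3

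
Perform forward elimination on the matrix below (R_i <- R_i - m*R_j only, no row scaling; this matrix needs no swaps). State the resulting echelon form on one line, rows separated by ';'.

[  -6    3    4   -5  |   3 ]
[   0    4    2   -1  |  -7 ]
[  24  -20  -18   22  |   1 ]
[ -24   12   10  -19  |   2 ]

REF = [-6 3 4 -5 3; 0 4 2 -1 -7; 0 0 2 0 -1; 0 0 0 1 -13]

Forward elimination:
R3 <- R3 - (-4)*R1:  [  0  -8  -2   2  13 ]
R4 <- R4 - (4)*R1:  [   0    0   -6    1  -10 ]
R3 <- R3 - (-2)*R2:  [  0   0   2   0  -1 ]
R4 <- R4 - (-3)*R3:  [   0    0    0    1  -13 ]
Row echelon form:
[ -6  3  4  -5  |    3 ]
[  0  4  2  -1  |   -7 ]
[  0  0  2   0  |   -1 ]
[  0  0  0   1  |  -13 ]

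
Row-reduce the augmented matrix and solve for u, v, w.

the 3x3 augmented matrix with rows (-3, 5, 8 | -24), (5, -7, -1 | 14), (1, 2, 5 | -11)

(1, -1, -2)

Forward elimination on [A|b]:
R2 <- R2 - (-5/3)*R1:  [    0   4/3  37/3   -26 ]
R3 <- R3 - (-1/3)*R1:  [    0  11/3  23/3   -19 ]
R3 <- R3 - (11/4)*R2:  [      0       0  -105/4   105/2 ]
Row echelon form:
[ -3    5       8  |    -24 ]
[  0  4/3    37/3  |    -26 ]
[  0    0  -105/4  |  105/2 ]
Back-substitution:
w = (105/2) / (-105/4) = -2
v = (-26 - (37/3)*(-2)) / (4/3) = -1
u = (-24 - (5)*(-1) - (8)*(-2)) / -3 = 1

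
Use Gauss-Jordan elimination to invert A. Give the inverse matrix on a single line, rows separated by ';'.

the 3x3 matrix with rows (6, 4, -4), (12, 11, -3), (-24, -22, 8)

inverse = [11/18 14/9 8/9; -2/3 -4/3 -5/6; 0 1 1/2]

Gauss-Jordan on [A | I]:
R1 <- (1/6)*R1:  [    1   2/3  -2/3  |   1/6     0     0 ]
R2 <- R2 - (12)*R1:  [  0   3   5  |  -2   1   0 ]
R3 <- R3 - (-24)*R1:  [  0  -6  -8  |   4   0   1 ]
R2 <- (1/3)*R2:  [    0     1   5/3  |  -2/3   1/3     0 ]
R1 <- R1 - (2/3)*R2:  [     1      0  -16/9  |  11/18   -2/9      0 ]
R3 <- R3 - (-6)*R2:  [ 0  0  2  |  0  2  1 ]
R3 <- (1/2)*R3:  [   0    0    1  |    0    1  1/2 ]
R1 <- R1 - (-16/9)*R3:  [     1      0      0  |  11/18   14/9    8/9 ]
R2 <- R2 - (5/3)*R3:  [    0     1     0  |  -2/3  -4/3  -5/6 ]
Right block of [I | A^{-1}] is the inverse:
[ 11/18  14/9   8/9 ]
[  -2/3  -4/3  -5/6 ]
[     0     1   1/2 ]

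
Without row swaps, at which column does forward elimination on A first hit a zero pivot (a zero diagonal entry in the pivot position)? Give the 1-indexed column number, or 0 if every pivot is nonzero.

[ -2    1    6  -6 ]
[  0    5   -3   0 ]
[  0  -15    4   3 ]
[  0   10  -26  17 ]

first zero-pivot column = 0

Naive forward elimination:
R3 <- R3 - (-3)*R2:  [  0   0  -5   3 ]
R4 <- R4 - (2)*R2:  [   0    0  -20   17 ]
R4 <- R4 - (4)*R3:  [ 0  0  0  5 ]
All pivots nonzero; naive elimination completes without hitting a zero pivot.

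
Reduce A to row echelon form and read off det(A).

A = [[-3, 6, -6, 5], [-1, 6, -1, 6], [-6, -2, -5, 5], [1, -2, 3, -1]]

det(A) = 38

Forward elimination:
R2 <- R2 - (1/3)*R1:  [    0     4     1  13/3 ]
R3 <- R3 - (2)*R1:  [   0  -14    7   -5 ]
R4 <- R4 - (-1/3)*R1:  [   0    0    1  2/3 ]
R3 <- R3 - (-7/2)*R2:  [    0     0  21/2  61/6 ]
R4 <- R4 - (2/21)*R3:  [      0       0       0  -19/63 ]
Upper-triangular form:
[ -3  6    -6       5 ]
[  0  4     1    13/3 ]
[  0  0  21/2    61/6 ]
[  0  0     0  -19/63 ]
det(A) = (-1)^0 * (-3) * (4) * (21/2) * (-19/63) = 38  (0 row swaps -> sign +1)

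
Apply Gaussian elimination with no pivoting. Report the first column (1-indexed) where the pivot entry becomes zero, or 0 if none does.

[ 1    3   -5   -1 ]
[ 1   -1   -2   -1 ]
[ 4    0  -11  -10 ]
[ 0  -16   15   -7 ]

Naive forward elimination:
R2 <- R2 - (1)*R1:  [  0  -4   3   0 ]
R3 <- R3 - (4)*R1:  [   0  -12    9   -6 ]
R3 <- R3 - (3)*R2:  [  0   0   0  -6 ]
R4 <- R4 - (4)*R2:  [  0   0   3  -7 ]
Matrix at this point:
[ 1   3  -5  -1 ]
[ 0  -4   3   0 ]
[ 0   0   0  -6 ]
[ 0   0   3  -7 ]
Pivot entry (3,3) is zero but row 4 has 3 in column 3 -> naive elimination stops; a row interchange (e.g. R3 <-> R4) would be required here.

first zero-pivot column = 3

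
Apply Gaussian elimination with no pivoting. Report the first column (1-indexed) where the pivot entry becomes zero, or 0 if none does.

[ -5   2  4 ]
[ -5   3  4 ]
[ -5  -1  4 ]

Naive forward elimination:
R2 <- R2 - (1)*R1:  [ 0  1  0 ]
R3 <- R3 - (1)*R1:  [  0  -3   0 ]
R3 <- R3 - (-3)*R2:  [ 0  0  0 ]
Matrix at this point:
[ -5  2  4 ]
[  0  1  0 ]
[  0  0  0 ]
Pivot entry (3,3) in the last row is zero and there are no rows below to swap with -> zero pivot in column 3 (A is singular).

first zero-pivot column = 3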